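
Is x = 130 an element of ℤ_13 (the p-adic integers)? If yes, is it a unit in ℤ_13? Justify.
x ∈ ℤ_13 but not a unit; v_13(x) = 1 > 0

ℤ_13 = {x ∈ ℚ_13 : v_13(x) ≥ 0} and ℤ_13^× = {x ∈ ℤ_13 : v_13(x) = 0}. Here v_13(130) = v_13(num) − v_13(den) = 1; compare against these criteria.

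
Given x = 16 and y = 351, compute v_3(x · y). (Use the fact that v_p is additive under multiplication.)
v_3(5616) = 3

v_p(x) = 0 (factor: 16 = 3^0 · 16); v_p(y) = 3 (factor: 351 = 3^3 · 13). Additivity: v_p(xy) = v_p(x) + v_p(y) = 0 + 3 = 3. (Direct check: xy = 5616 = 3^3 · (208).)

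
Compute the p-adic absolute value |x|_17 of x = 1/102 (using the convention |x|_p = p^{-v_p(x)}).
|1/102|_17 = 17

Step 1 — compute v_17(x) by factoring powers of 17 out of the numerator and denominator: v_17(1/102) = -1. Step 2 — apply |x|_p = p^{-v_p(x)} = 17^{1} = 17.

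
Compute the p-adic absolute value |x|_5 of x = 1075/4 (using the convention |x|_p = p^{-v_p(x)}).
|1075/4|_5 = 1/25

Step 1 — compute v_5(x) by factoring powers of 5 out of the numerator and denominator: v_5(1075/4) = 2. Step 2 — apply |x|_p = p^{-v_p(x)} = 5^{-2} = 1/25.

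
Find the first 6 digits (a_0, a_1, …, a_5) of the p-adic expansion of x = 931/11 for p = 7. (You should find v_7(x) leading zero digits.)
(a_0, …, a_5) = (0, 0, 3, 3, 4, 0)

v_7(931/11) = 2, so a_0 = ... = a_1 = 0. Factor out: x = 7^2 · u with u = 19/11 a unit in ℤ_7. Expand u iteratively via a_{v+i} = u_i mod 7, u_{i+1} = (u_i − a_{v+i})/7:
  u_0 = 19/11;  a_2 = 3;  u_1 = (u_0 − 3)/7 = -2/11
  u_1 = -2/11;  a_3 = 3;  u_2 = (u_1 − 3)/7 = -5/11
  u_2 = -5/11;  a_4 = 4;  u_3 = (u_2 − 4)/7 = -7/11
  u_3 = -7/11;  a_5 = 0;  u_4 = (u_3 − 0)/7 = -1/11
Digits: (0, 0, 3, 3, 4, 0).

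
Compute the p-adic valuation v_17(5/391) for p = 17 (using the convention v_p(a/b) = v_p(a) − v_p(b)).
v_17(5/391) = -1

Factor powers of 17 from the numerator and denominator of the reduced fraction: 5 = 17^0 · 5 and 391 = 17^1 · 23. Apply v_p(a/b) = v_p(a) − v_p(b): v_17(5/391) = 0 − 1 = -1.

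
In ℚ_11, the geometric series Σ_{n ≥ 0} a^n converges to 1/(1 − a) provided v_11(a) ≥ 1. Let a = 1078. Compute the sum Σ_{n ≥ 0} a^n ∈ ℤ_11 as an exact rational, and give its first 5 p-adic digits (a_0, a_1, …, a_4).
Σ a^n = 1/(1 − a) = -1/1077;  first 5 digits = (1, 10, 9, 3, 8)

v_11(a) = 1 ≥ 1, so the series converges in ℤ_11 to 1/(1 − a) = 1/(1 − 1078) = -1/1077. Expand this rational in ℤ_11: compute digits iteratively via d_i = x_i mod 11, x_{i+1} = (x_i − d_i)/11. The first 5 digits are (1, 10, 9, 3, 8).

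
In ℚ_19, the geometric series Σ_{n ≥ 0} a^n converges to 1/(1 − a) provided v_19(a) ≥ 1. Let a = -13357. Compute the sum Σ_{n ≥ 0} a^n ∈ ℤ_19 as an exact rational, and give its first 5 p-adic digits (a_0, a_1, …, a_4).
Σ a^n = 1/(1 − a) = 1/13358;  first 5 digits = (1, 0, 1, 17, 0)

v_19(a) = 2 ≥ 1, so the series converges in ℤ_19 to 1/(1 − a) = 1/(1 − (-13357)) = 1/13358. Expand this rational in ℤ_19: compute digits iteratively via d_i = x_i mod 19, x_{i+1} = (x_i − d_i)/19. The first 5 digits are (1, 0, 1, 17, 0).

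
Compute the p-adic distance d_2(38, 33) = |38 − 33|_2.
d_2(38, 33) = 1

Step 1 — x − y = 38 − 33 = 5. Step 2 — v_2(5) = 0 (factor: 5 = (2^0 · 5); the sign does not affect v_p). Step 3 — |x − y|_2 = 2^{0} = 1.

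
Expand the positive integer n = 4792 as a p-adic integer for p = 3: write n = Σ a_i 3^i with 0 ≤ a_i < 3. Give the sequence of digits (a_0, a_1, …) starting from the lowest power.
(a_0, a_1, …) = (1, 1, 1, 0, 2, 1, 0, 2)

Repeated division by 3 gives the digits low-to-high: 4792 = 1 + 1·3^1 + 1·3^2 + 2·3^4 + 1·3^5 + 2·3^7. Digit sequence: (1, 1, 1, 0, 2, 1, 0, 2).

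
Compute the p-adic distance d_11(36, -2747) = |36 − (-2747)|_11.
d_11(36, -2747) = 1/121

Step 1 — x − y = 36 − (-2747) = 2783. Step 2 — v_11(2783) = 2 (factor: 2783 = (11^2 · 23); the sign does not affect v_p). Step 3 — |x − y|_11 = 11^{-2} = 1/121.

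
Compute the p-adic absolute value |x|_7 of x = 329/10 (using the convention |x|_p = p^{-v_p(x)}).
|329/10|_7 = 1/7

Step 1 — compute v_7(x) by factoring powers of 7 out of the numerator and denominator: v_7(329/10) = 1. Step 2 — apply |x|_p = p^{-v_p(x)} = 7^{-1} = 1/7.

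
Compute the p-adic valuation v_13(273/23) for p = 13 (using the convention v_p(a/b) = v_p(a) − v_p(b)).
v_13(273/23) = 1

Factor powers of 13 from the numerator and denominator of the reduced fraction: 273 = 13^1 · 21 and 23 = 13^0 · 23. Apply v_p(a/b) = v_p(a) − v_p(b): v_13(273/23) = 1 − 0 = 1.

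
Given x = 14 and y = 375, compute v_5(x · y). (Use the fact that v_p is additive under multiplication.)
v_5(5250) = 3

v_p(x) = 0 (factor: 14 = 5^0 · 14); v_p(y) = 3 (factor: 375 = 5^3 · 3). Additivity: v_p(xy) = v_p(x) + v_p(y) = 0 + 3 = 3. (Direct check: xy = 5250 = 5^3 · (42).)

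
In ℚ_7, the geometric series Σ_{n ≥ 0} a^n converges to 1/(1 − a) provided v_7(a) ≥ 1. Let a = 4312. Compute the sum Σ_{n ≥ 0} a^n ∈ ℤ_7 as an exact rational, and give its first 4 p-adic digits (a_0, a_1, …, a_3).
Σ a^n = 1/(1 − a) = -1/4311;  first 4 digits = (1, 0, 4, 5)

v_7(a) = 2 ≥ 1, so the series converges in ℤ_7 to 1/(1 − a) = 1/(1 − 4312) = -1/4311. Expand this rational in ℤ_7: compute digits iteratively via d_i = x_i mod 7, x_{i+1} = (x_i − d_i)/7. The first 4 digits are (1, 0, 4, 5).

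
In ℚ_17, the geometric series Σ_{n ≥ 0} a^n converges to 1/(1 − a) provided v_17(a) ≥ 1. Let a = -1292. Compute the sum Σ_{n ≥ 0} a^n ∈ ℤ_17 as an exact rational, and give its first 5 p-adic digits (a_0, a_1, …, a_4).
Σ a^n = 1/(1 − a) = 1/1293;  first 5 digits = (1, 9, 8, 14, 2)

v_17(a) = 1 ≥ 1, so the series converges in ℤ_17 to 1/(1 − a) = 1/(1 − (-1292)) = 1/1293. Expand this rational in ℤ_17: compute digits iteratively via d_i = x_i mod 17, x_{i+1} = (x_i − d_i)/17. The first 5 digits are (1, 9, 8, 14, 2).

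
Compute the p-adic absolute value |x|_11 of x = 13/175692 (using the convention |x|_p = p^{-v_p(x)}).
|13/175692|_11 = 14641

Step 1 — compute v_11(x) by factoring powers of 11 out of the numerator and denominator: v_11(13/175692) = -4. Step 2 — apply |x|_p = p^{-v_p(x)} = 11^{4} = 14641.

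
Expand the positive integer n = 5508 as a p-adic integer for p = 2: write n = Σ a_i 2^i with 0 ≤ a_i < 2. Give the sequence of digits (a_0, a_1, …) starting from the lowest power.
(a_0, a_1, …) = (0, 0, 1, 0, 0, 0, 0, 1, 1, 0, 1, 0, 1)

Repeated division by 2 gives the digits low-to-high: 5508 = 1·2^2 + 1·2^7 + 1·2^8 + 1·2^10 + 1·2^12. Digit sequence: (0, 0, 1, 0, 0, 0, 0, 1, 1, 0, 1, 0, 1).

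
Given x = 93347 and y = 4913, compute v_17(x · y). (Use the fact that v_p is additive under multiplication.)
v_17(458613811) = 6

v_p(x) = 3 (factor: 93347 = 17^3 · 19); v_p(y) = 3 (factor: 4913 = 17^3 · 1). Additivity: v_p(xy) = v_p(x) + v_p(y) = 3 + 3 = 6. (Direct check: xy = 458613811 = 17^6 · (19).)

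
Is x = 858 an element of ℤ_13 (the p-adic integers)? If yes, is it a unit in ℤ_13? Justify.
x ∈ ℤ_13 but not a unit; v_13(x) = 1 > 0

ℤ_13 = {x ∈ ℚ_13 : v_13(x) ≥ 0} and ℤ_13^× = {x ∈ ℤ_13 : v_13(x) = 0}. Here v_13(858) = v_13(num) − v_13(den) = 1; compare against these criteria.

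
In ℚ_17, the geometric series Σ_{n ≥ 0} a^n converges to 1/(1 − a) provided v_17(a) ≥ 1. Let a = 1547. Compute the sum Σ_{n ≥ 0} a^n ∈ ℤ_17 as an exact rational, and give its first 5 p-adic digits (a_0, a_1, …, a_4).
Σ a^n = 1/(1 − a) = -1/1546;  first 5 digits = (1, 6, 7, 6, 7)

v_17(a) = 1 ≥ 1, so the series converges in ℤ_17 to 1/(1 − a) = 1/(1 − 1547) = -1/1546. Expand this rational in ℤ_17: compute digits iteratively via d_i = x_i mod 17, x_{i+1} = (x_i − d_i)/17. The first 5 digits are (1, 6, 7, 6, 7).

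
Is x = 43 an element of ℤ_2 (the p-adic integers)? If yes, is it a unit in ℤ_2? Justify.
x ∈ ℤ_2^× (unit); v_2(x) = 0

ℤ_2 = {x ∈ ℚ_2 : v_2(x) ≥ 0} and ℤ_2^× = {x ∈ ℤ_2 : v_2(x) = 0}. Here v_2(43) = v_2(num) − v_2(den) = 0; compare against these criteria.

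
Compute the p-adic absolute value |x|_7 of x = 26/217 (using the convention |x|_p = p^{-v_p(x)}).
|26/217|_7 = 7

Step 1 — compute v_7(x) by factoring powers of 7 out of the numerator and denominator: v_7(26/217) = -1. Step 2 — apply |x|_p = p^{-v_p(x)} = 7^{1} = 7.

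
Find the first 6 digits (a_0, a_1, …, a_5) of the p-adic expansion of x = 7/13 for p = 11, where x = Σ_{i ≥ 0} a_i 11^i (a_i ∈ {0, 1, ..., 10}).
(a_0, …, a_5) = (9, 6, 7, 1, 10, 5)

v_11(7/13) = 0 (numerator and denominator both coprime to 11), so x ∈ ℤ_11^×. Compute digits iteratively via a_i = x_i mod 11, x_{i+1} = (x_i − a_i)/11, with x_0 = x:
  x_0 = 7/13;  a_0 = 9;  x_1 = (x_0 − 9)/11 = -10/13
  x_1 = -10/13;  a_1 = 6;  x_2 = (x_1 − 6)/11 = -8/13
  x_2 = -8/13;  a_2 = 7;  x_3 = (x_2 − 7)/11 = -9/13
  x_3 = -9/13;  a_3 = 1;  x_4 = (x_3 − 1)/11 = -2/13
  x_4 = -2/13;  a_4 = 10;  x_5 = (x_4 − 10)/11 = -12/13
  x_5 = -12/13;  a_5 = 5;  x_6 = (x_5 − 5)/11 = -7/13
Digits: (9, 6, 7, 1, 10, 5).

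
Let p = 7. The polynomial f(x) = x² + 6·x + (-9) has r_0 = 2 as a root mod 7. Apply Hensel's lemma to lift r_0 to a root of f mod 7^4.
r_3 = 702 (mod 2401)

Hensel: r_{i+1} = r_i − f(r_i)·(f′(r_i))^{-1} mod 7^{i+2}, f′(x) = 2x + 6. Iterate:
  r_0 = 2 (mod 7)
  r_1 = 16 (mod 49)
  r_2 = 16 (mod 343)
  r_3 = 702 (mod 2401)
Final: r = 702 satisfies f(r) ≡ 0 mod 7^4.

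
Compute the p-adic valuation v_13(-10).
v_13(-10) = 0

v_13(n) is the largest exponent k such that 13^k divides n. Factor out: -10 = -13^0 · 10. (Sign doesn't affect v_p.) So v_13(-10) = 0.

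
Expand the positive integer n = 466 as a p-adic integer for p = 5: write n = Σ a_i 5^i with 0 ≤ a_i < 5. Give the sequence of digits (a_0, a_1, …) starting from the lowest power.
(a_0, a_1, …) = (1, 3, 3, 3)

Repeated division by 5 gives the digits low-to-high: 466 = 1 + 3·5^1 + 3·5^2 + 3·5^3. Digit sequence: (1, 3, 3, 3).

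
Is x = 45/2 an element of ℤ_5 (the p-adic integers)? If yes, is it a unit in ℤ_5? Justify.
x ∈ ℤ_5 but not a unit; v_5(x) = 1 > 0

ℤ_5 = {x ∈ ℚ_5 : v_5(x) ≥ 0} and ℤ_5^× = {x ∈ ℤ_5 : v_5(x) = 0}. Here v_5(45/2) = v_5(num) − v_5(den) = 1; compare against these criteria.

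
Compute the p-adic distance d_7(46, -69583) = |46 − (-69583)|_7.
d_7(46, -69583) = 1/2401

Step 1 — x − y = 46 − (-69583) = 69629. Step 2 — v_7(69629) = 4 (factor: 69629 = (7^4 · 29); the sign does not affect v_p). Step 3 — |x − y|_7 = 7^{-4} = 1/2401.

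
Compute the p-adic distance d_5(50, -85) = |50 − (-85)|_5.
d_5(50, -85) = 1/5

Step 1 — x − y = 50 − (-85) = 135. Step 2 — v_5(135) = 1 (factor: 135 = (5^1 · 27); the sign does not affect v_p). Step 3 — |x − y|_5 = 5^{-1} = 1/5.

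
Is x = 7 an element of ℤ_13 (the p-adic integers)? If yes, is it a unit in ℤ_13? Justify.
x ∈ ℤ_13^× (unit); v_13(x) = 0

ℤ_13 = {x ∈ ℚ_13 : v_13(x) ≥ 0} and ℤ_13^× = {x ∈ ℤ_13 : v_13(x) = 0}. Here v_13(7) = v_13(num) − v_13(den) = 0; compare against these criteria.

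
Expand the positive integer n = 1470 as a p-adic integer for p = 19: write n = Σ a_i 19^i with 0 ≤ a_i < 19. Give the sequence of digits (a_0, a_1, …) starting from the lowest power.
(a_0, a_1, …) = (7, 1, 4)

Repeated division by 19 gives the digits low-to-high: 1470 = 7 + 1·19^1 + 4·19^2. Digit sequence: (7, 1, 4).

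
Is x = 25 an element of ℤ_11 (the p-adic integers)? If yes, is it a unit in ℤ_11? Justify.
x ∈ ℤ_11^× (unit); v_11(x) = 0

ℤ_11 = {x ∈ ℚ_11 : v_11(x) ≥ 0} and ℤ_11^× = {x ∈ ℤ_11 : v_11(x) = 0}. Here v_11(25) = v_11(num) − v_11(den) = 0; compare against these criteria.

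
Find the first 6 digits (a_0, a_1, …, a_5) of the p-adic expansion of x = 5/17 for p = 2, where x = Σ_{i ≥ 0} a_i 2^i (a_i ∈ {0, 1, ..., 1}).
(a_0, …, a_5) = (1, 0, 1, 0, 1, 1)

v_2(5/17) = 0 (numerator and denominator both coprime to 2), so x ∈ ℤ_2^×. Compute digits iteratively via a_i = x_i mod 2, x_{i+1} = (x_i − a_i)/2, with x_0 = x:
  x_0 = 5/17;  a_0 = 1;  x_1 = (x_0 − 1)/2 = -6/17
  x_1 = -6/17;  a_1 = 0;  x_2 = (x_1 − 0)/2 = -3/17
  x_2 = -3/17;  a_2 = 1;  x_3 = (x_2 − 1)/2 = -10/17
  x_3 = -10/17;  a_3 = 0;  x_4 = (x_3 − 0)/2 = -5/17
  x_4 = -5/17;  a_4 = 1;  x_5 = (x_4 − 1)/2 = -11/17
  x_5 = -11/17;  a_5 = 1;  x_6 = (x_5 − 1)/2 = -14/17
Digits: (1, 0, 1, 0, 1, 1).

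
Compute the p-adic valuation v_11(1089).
v_11(1089) = 2

v_11(n) is the largest exponent k such that 11^k divides n. Factor out: 1089 = 11^2 · 9. (Sign doesn't affect v_p.) So v_11(1089) = 2.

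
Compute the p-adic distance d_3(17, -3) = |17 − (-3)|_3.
d_3(17, -3) = 1

Step 1 — x − y = 17 − (-3) = 20. Step 2 — v_3(20) = 0 (factor: 20 = (3^0 · 20); the sign does not affect v_p). Step 3 — |x − y|_3 = 3^{0} = 1.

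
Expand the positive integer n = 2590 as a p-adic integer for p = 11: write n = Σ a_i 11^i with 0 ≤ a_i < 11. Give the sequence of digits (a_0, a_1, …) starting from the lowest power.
(a_0, a_1, …) = (5, 4, 10, 1)

Repeated division by 11 gives the digits low-to-high: 2590 = 5 + 4·11^1 + 10·11^2 + 1·11^3. Digit sequence: (5, 4, 10, 1).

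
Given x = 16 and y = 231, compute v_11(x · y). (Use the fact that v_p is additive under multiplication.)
v_11(3696) = 1

v_p(x) = 0 (factor: 16 = 11^0 · 16); v_p(y) = 1 (factor: 231 = 11^1 · 21). Additivity: v_p(xy) = v_p(x) + v_p(y) = 0 + 1 = 1. (Direct check: xy = 3696 = 11^1 · (336).)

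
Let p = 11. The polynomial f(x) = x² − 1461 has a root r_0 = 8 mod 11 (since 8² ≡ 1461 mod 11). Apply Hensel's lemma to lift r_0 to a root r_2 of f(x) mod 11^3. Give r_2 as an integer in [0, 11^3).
r_2 = 1086 (mod 1331)

Hensel's recurrence: r_{i+1} = r_i − f(r_i)·(f′(r_i))^{-1} mod 11^{i+2}, with f′(x) = 2x. Iterate:
  r_0 = 8 (mod 11)
  r_1 = 118 (mod 121)
  r_2 = 1086 (mod 1331)
Final: r_2 = 1086, and one checks f(r_2) ≡ 0 mod 11^3.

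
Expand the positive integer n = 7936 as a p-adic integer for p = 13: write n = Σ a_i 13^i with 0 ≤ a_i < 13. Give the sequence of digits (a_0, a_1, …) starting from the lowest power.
(a_0, a_1, …) = (6, 12, 7, 3)

Repeated division by 13 gives the digits low-to-high: 7936 = 6 + 12·13^1 + 7·13^2 + 3·13^3. Digit sequence: (6, 12, 7, 3).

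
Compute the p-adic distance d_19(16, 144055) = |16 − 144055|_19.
d_19(16, 144055) = 1/6859

Step 1 — x − y = 16 − 144055 = -144039. Step 2 — v_19(-144039) = 3 (factor: -144039 = −(19^3 · 21); the sign does not affect v_p). Step 3 — |x − y|_19 = 19^{-3} = 1/6859.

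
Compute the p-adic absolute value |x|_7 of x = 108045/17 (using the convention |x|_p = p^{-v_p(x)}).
|108045/17|_7 = 1/2401

Step 1 — compute v_7(x) by factoring powers of 7 out of the numerator and denominator: v_7(108045/17) = 4. Step 2 — apply |x|_p = p^{-v_p(x)} = 7^{-4} = 1/2401.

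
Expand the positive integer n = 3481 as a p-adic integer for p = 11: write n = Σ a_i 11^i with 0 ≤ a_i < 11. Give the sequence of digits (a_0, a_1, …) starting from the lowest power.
(a_0, a_1, …) = (5, 8, 6, 2)

Repeated division by 11 gives the digits low-to-high: 3481 = 5 + 8·11^1 + 6·11^2 + 2·11^3. Digit sequence: (5, 8, 6, 2).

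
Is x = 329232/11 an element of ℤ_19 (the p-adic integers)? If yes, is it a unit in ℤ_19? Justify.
x ∈ ℤ_19 but not a unit; v_19(x) = 3 > 0

ℤ_19 = {x ∈ ℚ_19 : v_19(x) ≥ 0} and ℤ_19^× = {x ∈ ℤ_19 : v_19(x) = 0}. Here v_19(329232/11) = v_19(num) − v_19(den) = 3; compare against these criteria.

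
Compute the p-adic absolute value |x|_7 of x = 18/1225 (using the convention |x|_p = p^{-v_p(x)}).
|18/1225|_7 = 49

Step 1 — compute v_7(x) by factoring powers of 7 out of the numerator and denominator: v_7(18/1225) = -2. Step 2 — apply |x|_p = p^{-v_p(x)} = 7^{2} = 49.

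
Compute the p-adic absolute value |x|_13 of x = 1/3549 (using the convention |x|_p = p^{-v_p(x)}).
|1/3549|_13 = 169

Step 1 — compute v_13(x) by factoring powers of 13 out of the numerator and denominator: v_13(1/3549) = -2. Step 2 — apply |x|_p = p^{-v_p(x)} = 13^{2} = 169.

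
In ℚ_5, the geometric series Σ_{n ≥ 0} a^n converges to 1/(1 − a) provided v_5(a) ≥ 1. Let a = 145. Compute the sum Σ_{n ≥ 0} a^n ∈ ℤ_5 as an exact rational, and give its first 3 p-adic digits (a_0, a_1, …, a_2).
Σ a^n = 1/(1 − a) = -1/144;  first 3 digits = (1, 4, 1)

v_5(a) = 1 ≥ 1, so the series converges in ℤ_5 to 1/(1 − a) = 1/(1 − 145) = -1/144. Expand this rational in ℤ_5: compute digits iteratively via d_i = x_i mod 5, x_{i+1} = (x_i − d_i)/5. The first 3 digits are (1, 4, 1).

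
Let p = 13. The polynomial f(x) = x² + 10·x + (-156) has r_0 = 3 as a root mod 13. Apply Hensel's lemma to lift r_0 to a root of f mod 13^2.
r_1 = 42 (mod 169)

Hensel: r_{i+1} = r_i − f(r_i)·(f′(r_i))^{-1} mod 13^{i+2}, f′(x) = 2x + 10. Iterate:
  r_0 = 3 (mod 13)
  r_1 = 42 (mod 169)
Final: r = 42 satisfies f(r) ≡ 0 mod 13^2.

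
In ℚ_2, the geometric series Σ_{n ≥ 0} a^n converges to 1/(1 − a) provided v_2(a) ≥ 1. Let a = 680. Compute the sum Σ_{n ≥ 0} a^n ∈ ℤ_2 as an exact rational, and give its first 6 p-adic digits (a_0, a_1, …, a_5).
Σ a^n = 1/(1 − a) = -1/679;  first 6 digits = (1, 0, 0, 1, 0, 1)

v_2(a) = 3 ≥ 1, so the series converges in ℤ_2 to 1/(1 − a) = 1/(1 − 680) = -1/679. Expand this rational in ℤ_2: compute digits iteratively via d_i = x_i mod 2, x_{i+1} = (x_i − d_i)/2. The first 6 digits are (1, 0, 0, 1, 0, 1).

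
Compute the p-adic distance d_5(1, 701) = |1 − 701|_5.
d_5(1, 701) = 1/25

Step 1 — x − y = 1 − 701 = -700. Step 2 — v_5(-700) = 2 (factor: -700 = −(5^2 · 28); the sign does not affect v_p). Step 3 — |x − y|_5 = 5^{-2} = 1/25.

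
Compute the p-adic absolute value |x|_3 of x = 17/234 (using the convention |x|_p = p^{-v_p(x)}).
|17/234|_3 = 9

Step 1 — compute v_3(x) by factoring powers of 3 out of the numerator and denominator: v_3(17/234) = -2. Step 2 — apply |x|_p = p^{-v_p(x)} = 3^{2} = 9.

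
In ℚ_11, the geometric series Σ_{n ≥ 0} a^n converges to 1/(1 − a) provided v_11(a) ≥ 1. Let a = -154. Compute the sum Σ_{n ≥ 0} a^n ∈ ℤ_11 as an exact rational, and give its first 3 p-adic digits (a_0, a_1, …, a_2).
Σ a^n = 1/(1 − a) = 1/155;  first 3 digits = (1, 8, 7)

v_11(a) = 1 ≥ 1, so the series converges in ℤ_11 to 1/(1 − a) = 1/(1 − (-154)) = 1/155. Expand this rational in ℤ_11: compute digits iteratively via d_i = x_i mod 11, x_{i+1} = (x_i − d_i)/11. The first 3 digits are (1, 8, 7).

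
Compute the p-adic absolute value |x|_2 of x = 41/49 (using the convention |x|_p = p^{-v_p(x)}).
|41/49|_2 = 1

Step 1 — compute v_2(x) by factoring powers of 2 out of the numerator and denominator: v_2(41/49) = 0. Step 2 — apply |x|_p = p^{-v_p(x)} = 2^{0} = 1.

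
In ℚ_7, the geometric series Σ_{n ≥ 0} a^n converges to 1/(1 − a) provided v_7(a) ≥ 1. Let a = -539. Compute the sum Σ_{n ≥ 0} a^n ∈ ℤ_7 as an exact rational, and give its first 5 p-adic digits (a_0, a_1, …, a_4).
Σ a^n = 1/(1 − a) = 1/540;  first 5 digits = (1, 0, 3, 5, 1)

v_7(a) = 2 ≥ 1, so the series converges in ℤ_7 to 1/(1 − a) = 1/(1 − (-539)) = 1/540. Expand this rational in ℤ_7: compute digits iteratively via d_i = x_i mod 7, x_{i+1} = (x_i − d_i)/7. The first 5 digits are (1, 0, 3, 5, 1).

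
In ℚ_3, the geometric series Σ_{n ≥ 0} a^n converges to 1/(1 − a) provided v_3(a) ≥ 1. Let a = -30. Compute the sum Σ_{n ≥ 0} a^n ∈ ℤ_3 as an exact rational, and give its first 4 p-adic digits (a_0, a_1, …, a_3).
Σ a^n = 1/(1 − a) = 1/31;  first 4 digits = (1, 2, 0, 1)

v_3(a) = 1 ≥ 1, so the series converges in ℤ_3 to 1/(1 − a) = 1/(1 − (-30)) = 1/31. Expand this rational in ℤ_3: compute digits iteratively via d_i = x_i mod 3, x_{i+1} = (x_i − d_i)/3. The first 4 digits are (1, 2, 0, 1).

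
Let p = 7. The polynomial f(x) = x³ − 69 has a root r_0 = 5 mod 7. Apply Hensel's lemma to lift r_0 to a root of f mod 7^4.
r_3 = 474 (mod 2401)

Hensel: r_{i+1} = r_i − f(r_i)/f′(r_i) mod 7^{i+2}, where f′(x) = 3x². Iterate:
  r_0 = 5 (mod 7)
  r_1 = 33 (mod 49)
  r_2 = 131 (mod 343)
  r_3 = 474 (mod 2401)
Final: r = 474 with f(r) ≡ 0 mod 7^4.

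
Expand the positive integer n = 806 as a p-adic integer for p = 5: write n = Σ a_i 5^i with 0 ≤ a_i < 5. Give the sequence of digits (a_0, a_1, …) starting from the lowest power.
(a_0, a_1, …) = (1, 1, 2, 1, 1)

Repeated division by 5 gives the digits low-to-high: 806 = 1 + 1·5^1 + 2·5^2 + 1·5^3 + 1·5^4. Digit sequence: (1, 1, 2, 1, 1).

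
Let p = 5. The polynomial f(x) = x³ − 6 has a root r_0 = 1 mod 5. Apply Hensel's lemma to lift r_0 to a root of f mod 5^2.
r_1 = 11 (mod 25)

Hensel: r_{i+1} = r_i − f(r_i)/f′(r_i) mod 5^{i+2}, where f′(x) = 3x². Iterate:
  r_0 = 1 (mod 5)
  r_1 = 11 (mod 25)
Final: r = 11 with f(r) ≡ 0 mod 5^2.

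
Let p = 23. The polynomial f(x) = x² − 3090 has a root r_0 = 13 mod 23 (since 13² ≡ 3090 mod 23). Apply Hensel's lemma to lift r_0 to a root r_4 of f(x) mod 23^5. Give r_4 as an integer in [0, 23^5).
r_4 = 2418693 (mod 6436343)

Hensel's recurrence: r_{i+1} = r_i − f(r_i)·(f′(r_i))^{-1} mod 23^{i+2}, with f′(x) = 2x. Iterate:
  r_0 = 13 (mod 23)
  r_1 = 105 (mod 529)
  r_2 = 9627 (mod 12167)
  r_3 = 179965 (mod 279841)
  r_4 = 2418693 (mod 6436343)
Final: r_4 = 2418693, and one checks f(r_4) ≡ 0 mod 23^5.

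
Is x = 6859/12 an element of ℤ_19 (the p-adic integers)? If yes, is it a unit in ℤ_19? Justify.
x ∈ ℤ_19 but not a unit; v_19(x) = 3 > 0

ℤ_19 = {x ∈ ℚ_19 : v_19(x) ≥ 0} and ℤ_19^× = {x ∈ ℤ_19 : v_19(x) = 0}. Here v_19(6859/12) = v_19(num) − v_19(den) = 3; compare against these criteria.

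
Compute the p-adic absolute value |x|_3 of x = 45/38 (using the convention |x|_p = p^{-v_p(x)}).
|45/38|_3 = 1/9

Step 1 — compute v_3(x) by factoring powers of 3 out of the numerator and denominator: v_3(45/38) = 2. Step 2 — apply |x|_p = p^{-v_p(x)} = 3^{-2} = 1/9.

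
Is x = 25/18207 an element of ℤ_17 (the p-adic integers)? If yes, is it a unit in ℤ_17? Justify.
x ∉ ℤ_17 (v_17(x) = -2 < 0)

ℤ_17 = {x ∈ ℚ_17 : v_17(x) ≥ 0} and ℤ_17^× = {x ∈ ℤ_17 : v_17(x) = 0}. Here v_17(25/18207) = v_17(num) − v_17(den) = -2; compare against these criteria.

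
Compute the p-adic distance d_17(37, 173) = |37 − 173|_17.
d_17(37, 173) = 1/17

Step 1 — x − y = 37 − 173 = -136. Step 2 — v_17(-136) = 1 (factor: -136 = −(17^1 · 8); the sign does not affect v_p). Step 3 — |x − y|_17 = 17^{-1} = 1/17.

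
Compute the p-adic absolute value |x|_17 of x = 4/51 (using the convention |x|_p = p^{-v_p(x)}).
|4/51|_17 = 17

Step 1 — compute v_17(x) by factoring powers of 17 out of the numerator and denominator: v_17(4/51) = -1. Step 2 — apply |x|_p = p^{-v_p(x)} = 17^{1} = 17.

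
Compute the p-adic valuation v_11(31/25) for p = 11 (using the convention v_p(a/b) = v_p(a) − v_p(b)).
v_11(31/25) = 0

Factor powers of 11 from the numerator and denominator of the reduced fraction: 31 = 11^0 · 31 and 25 = 11^0 · 25. Apply v_p(a/b) = v_p(a) − v_p(b): v_11(31/25) = 0 − 0 = 0.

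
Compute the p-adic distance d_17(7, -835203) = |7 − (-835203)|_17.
d_17(7, -835203) = 1/83521

Step 1 — x − y = 7 − (-835203) = 835210. Step 2 — v_17(835210) = 4 (factor: 835210 = (17^4 · 10); the sign does not affect v_p). Step 3 — |x − y|_17 = 17^{-4} = 1/83521.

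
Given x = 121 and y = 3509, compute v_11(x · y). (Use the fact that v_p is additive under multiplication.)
v_11(424589) = 4

v_p(x) = 2 (factor: 121 = 11^2 · 1); v_p(y) = 2 (factor: 3509 = 11^2 · 29). Additivity: v_p(xy) = v_p(x) + v_p(y) = 2 + 2 = 4. (Direct check: xy = 424589 = 11^4 · (29).)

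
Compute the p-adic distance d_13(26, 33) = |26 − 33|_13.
d_13(26, 33) = 1

Step 1 — x − y = 26 − 33 = -7. Step 2 — v_13(-7) = 0 (factor: -7 = −(13^0 · 7); the sign does not affect v_p). Step 3 — |x − y|_13 = 13^{0} = 1.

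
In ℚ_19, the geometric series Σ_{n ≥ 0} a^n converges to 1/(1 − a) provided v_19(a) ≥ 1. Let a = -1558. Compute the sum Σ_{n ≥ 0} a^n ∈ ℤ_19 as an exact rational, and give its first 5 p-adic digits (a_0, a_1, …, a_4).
Σ a^n = 1/(1 − a) = 1/1559;  first 5 digits = (1, 13, 12, 4, 16)

v_19(a) = 1 ≥ 1, so the series converges in ℤ_19 to 1/(1 − a) = 1/(1 − (-1558)) = 1/1559. Expand this rational in ℤ_19: compute digits iteratively via d_i = x_i mod 19, x_{i+1} = (x_i − d_i)/19. The first 5 digits are (1, 13, 12, 4, 16).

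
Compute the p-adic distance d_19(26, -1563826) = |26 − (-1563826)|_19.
d_19(26, -1563826) = 1/130321

Step 1 — x − y = 26 − (-1563826) = 1563852. Step 2 — v_19(1563852) = 4 (factor: 1563852 = (19^4 · 12); the sign does not affect v_p). Step 3 — |x − y|_19 = 19^{-4} = 1/130321.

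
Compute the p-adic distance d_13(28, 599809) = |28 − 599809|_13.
d_13(28, 599809) = 1/28561

Step 1 — x − y = 28 − 599809 = -599781. Step 2 — v_13(-599781) = 4 (factor: -599781 = −(13^4 · 21); the sign does not affect v_p). Step 3 — |x − y|_13 = 13^{-4} = 1/28561.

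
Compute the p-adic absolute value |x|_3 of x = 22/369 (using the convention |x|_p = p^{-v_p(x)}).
|22/369|_3 = 9

Step 1 — compute v_3(x) by factoring powers of 3 out of the numerator and denominator: v_3(22/369) = -2. Step 2 — apply |x|_p = p^{-v_p(x)} = 3^{2} = 9.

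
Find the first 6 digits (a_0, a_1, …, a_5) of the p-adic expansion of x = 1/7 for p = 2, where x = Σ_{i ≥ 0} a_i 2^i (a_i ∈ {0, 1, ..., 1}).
(a_0, …, a_5) = (1, 1, 1, 0, 1, 1)

v_2(1/7) = 0 (numerator and denominator both coprime to 2), so x ∈ ℤ_2^×. Compute digits iteratively via a_i = x_i mod 2, x_{i+1} = (x_i − a_i)/2, with x_0 = x:
  x_0 = 1/7;  a_0 = 1;  x_1 = (x_0 − 1)/2 = -3/7
  x_1 = -3/7;  a_1 = 1;  x_2 = (x_1 − 1)/2 = -5/7
  x_2 = -5/7;  a_2 = 1;  x_3 = (x_2 − 1)/2 = -6/7
  x_3 = -6/7;  a_3 = 0;  x_4 = (x_3 − 0)/2 = -3/7
  x_4 = -3/7;  a_4 = 1;  x_5 = (x_4 − 1)/2 = -5/7
  x_5 = -5/7;  a_5 = 1;  x_6 = (x_5 − 1)/2 = -6/7
Digits: (1, 1, 1, 0, 1, 1).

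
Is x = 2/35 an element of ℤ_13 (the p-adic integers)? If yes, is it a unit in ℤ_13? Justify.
x ∈ ℤ_13^× (unit); v_13(x) = 0

ℤ_13 = {x ∈ ℚ_13 : v_13(x) ≥ 0} and ℤ_13^× = {x ∈ ℤ_13 : v_13(x) = 0}. Here v_13(2/35) = v_13(num) − v_13(den) = 0; compare against these criteria.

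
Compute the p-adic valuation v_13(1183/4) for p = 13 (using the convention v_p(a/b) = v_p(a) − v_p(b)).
v_13(1183/4) = 2

Factor powers of 13 from the numerator and denominator of the reduced fraction: 1183 = 13^2 · 7 and 4 = 13^0 · 4. Apply v_p(a/b) = v_p(a) − v_p(b): v_13(1183/4) = 2 − 0 = 2.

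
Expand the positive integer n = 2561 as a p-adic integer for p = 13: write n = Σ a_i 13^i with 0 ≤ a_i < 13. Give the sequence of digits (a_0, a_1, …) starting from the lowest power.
(a_0, a_1, …) = (0, 2, 2, 1)

Repeated division by 13 gives the digits low-to-high: 2561 = 2·13^1 + 2·13^2 + 1·13^3. Digit sequence: (0, 2, 2, 1).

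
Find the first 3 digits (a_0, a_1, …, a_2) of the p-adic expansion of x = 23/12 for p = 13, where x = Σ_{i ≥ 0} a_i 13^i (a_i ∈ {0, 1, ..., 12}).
(a_0, …, a_2) = (3, 1, 1)

v_13(23/12) = 0 (numerator and denominator both coprime to 13), so x ∈ ℤ_13^×. Compute digits iteratively via a_i = x_i mod 13, x_{i+1} = (x_i − a_i)/13, with x_0 = x:
  x_0 = 23/12;  a_0 = 3;  x_1 = (x_0 − 3)/13 = -1/12
  x_1 = -1/12;  a_1 = 1;  x_2 = (x_1 − 1)/13 = -1/12
  x_2 = -1/12;  a_2 = 1;  x_3 = (x_2 − 1)/13 = -1/12
Digits: (3, 1, 1).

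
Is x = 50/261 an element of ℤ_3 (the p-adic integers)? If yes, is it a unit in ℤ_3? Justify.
x ∉ ℤ_3 (v_3(x) = -2 < 0)

ℤ_3 = {x ∈ ℚ_3 : v_3(x) ≥ 0} and ℤ_3^× = {x ∈ ℤ_3 : v_3(x) = 0}. Here v_3(50/261) = v_3(num) − v_3(den) = -2; compare against these criteria.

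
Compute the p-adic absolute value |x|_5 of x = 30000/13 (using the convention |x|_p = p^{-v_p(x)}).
|30000/13|_5 = 1/625

Step 1 — compute v_5(x) by factoring powers of 5 out of the numerator and denominator: v_5(30000/13) = 4. Step 2 — apply |x|_p = p^{-v_p(x)} = 5^{-4} = 1/625.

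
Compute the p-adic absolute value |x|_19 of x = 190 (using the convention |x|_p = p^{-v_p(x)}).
|190|_19 = 1/19

Step 1 — compute v_19(x) by factoring powers of 19 out of the numerator and denominator: v_19(190) = 1. Step 2 — apply |x|_p = p^{-v_p(x)} = 19^{-1} = 1/19.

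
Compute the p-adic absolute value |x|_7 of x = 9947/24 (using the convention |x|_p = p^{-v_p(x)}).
|9947/24|_7 = 1/343

Step 1 — compute v_7(x) by factoring powers of 7 out of the numerator and denominator: v_7(9947/24) = 3. Step 2 — apply |x|_p = p^{-v_p(x)} = 7^{-3} = 1/343.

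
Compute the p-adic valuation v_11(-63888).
v_11(-63888) = 3

v_11(n) is the largest exponent k such that 11^k divides n. Factor out: -63888 = -11^3 · 48. (Sign doesn't affect v_p.) So v_11(-63888) = 3.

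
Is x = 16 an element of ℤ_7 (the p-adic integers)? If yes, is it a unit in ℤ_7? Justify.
x ∈ ℤ_7^× (unit); v_7(x) = 0

ℤ_7 = {x ∈ ℚ_7 : v_7(x) ≥ 0} and ℤ_7^× = {x ∈ ℤ_7 : v_7(x) = 0}. Here v_7(16) = v_7(num) − v_7(den) = 0; compare against these criteria.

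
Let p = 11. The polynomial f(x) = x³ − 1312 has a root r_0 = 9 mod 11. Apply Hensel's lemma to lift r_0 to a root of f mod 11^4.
r_3 = 14144 (mod 14641)

Hensel: r_{i+1} = r_i − f(r_i)/f′(r_i) mod 11^{i+2}, where f′(x) = 3x². Iterate:
  r_0 = 9 (mod 11)
  r_1 = 108 (mod 121)
  r_2 = 834 (mod 1331)
  r_3 = 14144 (mod 14641)
Final: r = 14144 with f(r) ≡ 0 mod 11^4.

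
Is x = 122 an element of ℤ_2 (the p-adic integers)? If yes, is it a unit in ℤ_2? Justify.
x ∈ ℤ_2 but not a unit; v_2(x) = 1 > 0

ℤ_2 = {x ∈ ℚ_2 : v_2(x) ≥ 0} and ℤ_2^× = {x ∈ ℤ_2 : v_2(x) = 0}. Here v_2(122) = v_2(num) − v_2(den) = 1; compare against these criteria.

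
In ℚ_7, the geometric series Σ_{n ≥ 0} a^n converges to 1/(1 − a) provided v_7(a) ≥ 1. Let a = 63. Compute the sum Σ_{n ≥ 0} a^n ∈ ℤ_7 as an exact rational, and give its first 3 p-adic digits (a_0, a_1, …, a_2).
Σ a^n = 1/(1 − a) = -1/62;  first 3 digits = (1, 2, 5)

v_7(a) = 1 ≥ 1, so the series converges in ℤ_7 to 1/(1 − a) = 1/(1 − 63) = -1/62. Expand this rational in ℤ_7: compute digits iteratively via d_i = x_i mod 7, x_{i+1} = (x_i − d_i)/7. The first 3 digits are (1, 2, 5).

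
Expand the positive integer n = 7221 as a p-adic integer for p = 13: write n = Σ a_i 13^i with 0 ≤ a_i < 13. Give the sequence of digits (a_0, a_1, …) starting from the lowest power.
(a_0, a_1, …) = (6, 9, 3, 3)

Repeated division by 13 gives the digits low-to-high: 7221 = 6 + 9·13^1 + 3·13^2 + 3·13^3. Digit sequence: (6, 9, 3, 3).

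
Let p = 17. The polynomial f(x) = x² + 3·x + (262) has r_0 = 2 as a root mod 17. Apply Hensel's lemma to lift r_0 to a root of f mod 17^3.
r_2 = 3844 (mod 4913)

Hensel: r_{i+1} = r_i − f(r_i)·(f′(r_i))^{-1} mod 17^{i+2}, f′(x) = 2x + 3. Iterate:
  r_0 = 2 (mod 17)
  r_1 = 87 (mod 289)
  r_2 = 3844 (mod 4913)
Final: r = 3844 satisfies f(r) ≡ 0 mod 17^3.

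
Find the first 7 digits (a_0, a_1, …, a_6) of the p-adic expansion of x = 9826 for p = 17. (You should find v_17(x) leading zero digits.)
(a_0, …, a_6) = (0, 0, 0, 2, 0, 0, 0)

v_17(9826) = 3, so a_0 = ... = a_2 = 0. Factor out: x = 17^3 · u with u = 2 a unit in ℤ_17. Expand u iteratively via a_{v+i} = u_i mod 17, u_{i+1} = (u_i − a_{v+i})/17:
  u_0 = 2;  a_3 = 2;  u_1 = (u_0 − 2)/17 = 0
  u_1 = 0;  a_4 = 0;  u_2 = (u_1 − 0)/17 = 0
  u_2 = 0;  a_5 = 0;  u_3 = (u_2 − 0)/17 = 0
  u_3 = 0;  a_6 = 0;  u_4 = (u_3 − 0)/17 = 0
Digits: (0, 0, 0, 2, 0, 0, 0).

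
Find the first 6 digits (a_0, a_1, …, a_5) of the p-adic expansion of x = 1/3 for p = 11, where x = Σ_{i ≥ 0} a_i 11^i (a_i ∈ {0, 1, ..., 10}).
(a_0, …, a_5) = (4, 7, 3, 7, 3, 7)

v_11(1/3) = 0 (numerator and denominator both coprime to 11), so x ∈ ℤ_11^×. Compute digits iteratively via a_i = x_i mod 11, x_{i+1} = (x_i − a_i)/11, with x_0 = x:
  x_0 = 1/3;  a_0 = 4;  x_1 = (x_0 − 4)/11 = -1/3
  x_1 = -1/3;  a_1 = 7;  x_2 = (x_1 − 7)/11 = -2/3
  x_2 = -2/3;  a_2 = 3;  x_3 = (x_2 − 3)/11 = -1/3
  x_3 = -1/3;  a_3 = 7;  x_4 = (x_3 − 7)/11 = -2/3
  x_4 = -2/3;  a_4 = 3;  x_5 = (x_4 − 3)/11 = -1/3
  x_5 = -1/3;  a_5 = 7;  x_6 = (x_5 − 7)/11 = -2/3
Digits: (4, 7, 3, 7, 3, 7).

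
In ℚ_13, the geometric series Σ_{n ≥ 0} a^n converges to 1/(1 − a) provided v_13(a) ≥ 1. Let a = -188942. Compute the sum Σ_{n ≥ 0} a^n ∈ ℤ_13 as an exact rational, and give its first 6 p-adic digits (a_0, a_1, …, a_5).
Σ a^n = 1/(1 − a) = 1/188943;  first 6 digits = (1, 0, 0, 5, 6, 12)

v_13(a) = 3 ≥ 1, so the series converges in ℤ_13 to 1/(1 − a) = 1/(1 − (-188942)) = 1/188943. Expand this rational in ℤ_13: compute digits iteratively via d_i = x_i mod 13, x_{i+1} = (x_i − d_i)/13. The first 6 digits are (1, 0, 0, 5, 6, 12).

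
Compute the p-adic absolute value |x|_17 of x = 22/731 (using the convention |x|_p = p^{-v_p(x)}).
|22/731|_17 = 17

Step 1 — compute v_17(x) by factoring powers of 17 out of the numerator and denominator: v_17(22/731) = -1. Step 2 — apply |x|_p = p^{-v_p(x)} = 17^{1} = 17.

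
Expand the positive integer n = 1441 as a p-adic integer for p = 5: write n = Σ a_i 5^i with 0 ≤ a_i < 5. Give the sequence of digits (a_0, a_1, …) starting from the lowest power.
(a_0, a_1, …) = (1, 3, 2, 1, 2)

Repeated division by 5 gives the digits low-to-high: 1441 = 1 + 3·5^1 + 2·5^2 + 1·5^3 + 2·5^4. Digit sequence: (1, 3, 2, 1, 2).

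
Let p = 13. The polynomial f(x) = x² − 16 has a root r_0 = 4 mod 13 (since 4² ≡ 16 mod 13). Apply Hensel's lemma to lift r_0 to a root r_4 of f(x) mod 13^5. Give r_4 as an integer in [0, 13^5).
r_4 = 4 (mod 371293)

Hensel's recurrence: r_{i+1} = r_i − f(r_i)·(f′(r_i))^{-1} mod 13^{i+2}, with f′(x) = 2x. Iterate:
  r_0 = 4 (mod 13)
  r_1 = 4 (mod 169)
  r_2 = 4 (mod 2197)
  r_3 = 4 (mod 28561)
  r_4 = 4 (mod 371293)
Final: r_4 = 4, and one checks f(r_4) ≡ 0 mod 13^5.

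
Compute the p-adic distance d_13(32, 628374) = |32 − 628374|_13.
d_13(32, 628374) = 1/28561

Step 1 — x − y = 32 − 628374 = -628342. Step 2 — v_13(-628342) = 4 (factor: -628342 = −(13^4 · 22); the sign does not affect v_p). Step 3 — |x − y|_13 = 13^{-4} = 1/28561.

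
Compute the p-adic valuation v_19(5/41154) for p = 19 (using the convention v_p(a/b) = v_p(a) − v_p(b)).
v_19(5/41154) = -3

Factor powers of 19 from the numerator and denominator of the reduced fraction: 5 = 19^0 · 5 and 41154 = 19^3 · 6. Apply v_p(a/b) = v_p(a) − v_p(b): v_19(5/41154) = 0 − 3 = -3.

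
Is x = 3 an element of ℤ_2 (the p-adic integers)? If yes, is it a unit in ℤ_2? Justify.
x ∈ ℤ_2^× (unit); v_2(x) = 0

ℤ_2 = {x ∈ ℚ_2 : v_2(x) ≥ 0} and ℤ_2^× = {x ∈ ℤ_2 : v_2(x) = 0}. Here v_2(3) = v_2(num) − v_2(den) = 0; compare against these criteria.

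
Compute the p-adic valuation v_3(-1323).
v_3(-1323) = 3

v_3(n) is the largest exponent k such that 3^k divides n. Factor out: -1323 = -3^3 · 49. (Sign doesn't affect v_p.) So v_3(-1323) = 3.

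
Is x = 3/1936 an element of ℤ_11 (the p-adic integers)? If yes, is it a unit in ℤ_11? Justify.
x ∉ ℤ_11 (v_11(x) = -2 < 0)

ℤ_11 = {x ∈ ℚ_11 : v_11(x) ≥ 0} and ℤ_11^× = {x ∈ ℤ_11 : v_11(x) = 0}. Here v_11(3/1936) = v_11(num) − v_11(den) = -2; compare against these criteria.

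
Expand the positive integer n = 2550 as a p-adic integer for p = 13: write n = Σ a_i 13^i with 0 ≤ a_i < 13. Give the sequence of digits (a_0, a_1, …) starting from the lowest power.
(a_0, a_1, …) = (2, 1, 2, 1)

Repeated division by 13 gives the digits low-to-high: 2550 = 2 + 1·13^1 + 2·13^2 + 1·13^3. Digit sequence: (2, 1, 2, 1).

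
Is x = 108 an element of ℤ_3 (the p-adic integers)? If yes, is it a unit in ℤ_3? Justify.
x ∈ ℤ_3 but not a unit; v_3(x) = 3 > 0

ℤ_3 = {x ∈ ℚ_3 : v_3(x) ≥ 0} and ℤ_3^× = {x ∈ ℤ_3 : v_3(x) = 0}. Here v_3(108) = v_3(num) − v_3(den) = 3; compare against these criteria.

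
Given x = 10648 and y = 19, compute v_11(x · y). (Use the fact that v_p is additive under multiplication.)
v_11(202312) = 3

v_p(x) = 3 (factor: 10648 = 11^3 · 8); v_p(y) = 0 (factor: 19 = 11^0 · 19). Additivity: v_p(xy) = v_p(x) + v_p(y) = 3 + 0 = 3. (Direct check: xy = 202312 = 11^3 · (152).)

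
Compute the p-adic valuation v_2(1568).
v_2(1568) = 5

v_2(n) is the largest exponent k such that 2^k divides n. Factor out: 1568 = 2^5 · 49. (Sign doesn't affect v_p.) So v_2(1568) = 5.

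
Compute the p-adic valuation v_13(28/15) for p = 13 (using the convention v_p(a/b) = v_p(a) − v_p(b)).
v_13(28/15) = 0

Factor powers of 13 from the numerator and denominator of the reduced fraction: 28 = 13^0 · 28 and 15 = 13^0 · 15. Apply v_p(a/b) = v_p(a) − v_p(b): v_13(28/15) = 0 − 0 = 0.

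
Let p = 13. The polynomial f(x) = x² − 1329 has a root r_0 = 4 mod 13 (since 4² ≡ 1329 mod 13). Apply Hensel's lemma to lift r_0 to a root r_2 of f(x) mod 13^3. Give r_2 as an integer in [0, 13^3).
r_2 = 2006 (mod 2197)

Hensel's recurrence: r_{i+1} = r_i − f(r_i)·(f′(r_i))^{-1} mod 13^{i+2}, with f′(x) = 2x. Iterate:
  r_0 = 4 (mod 13)
  r_1 = 147 (mod 169)
  r_2 = 2006 (mod 2197)
Final: r_2 = 2006, and one checks f(r_2) ≡ 0 mod 13^3.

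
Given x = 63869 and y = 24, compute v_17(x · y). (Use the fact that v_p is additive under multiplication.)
v_17(1532856) = 3

v_p(x) = 3 (factor: 63869 = 17^3 · 13); v_p(y) = 0 (factor: 24 = 17^0 · 24). Additivity: v_p(xy) = v_p(x) + v_p(y) = 3 + 0 = 3. (Direct check: xy = 1532856 = 17^3 · (312).)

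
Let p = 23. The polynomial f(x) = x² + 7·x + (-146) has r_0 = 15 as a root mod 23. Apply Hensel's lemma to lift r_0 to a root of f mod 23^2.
r_1 = 153 (mod 529)

Hensel: r_{i+1} = r_i − f(r_i)·(f′(r_i))^{-1} mod 23^{i+2}, f′(x) = 2x + 7. Iterate:
  r_0 = 15 (mod 23)
  r_1 = 153 (mod 529)
Final: r = 153 satisfies f(r) ≡ 0 mod 23^2.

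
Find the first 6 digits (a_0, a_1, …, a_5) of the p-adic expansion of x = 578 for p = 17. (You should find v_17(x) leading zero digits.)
(a_0, …, a_5) = (0, 0, 2, 0, 0, 0)

v_17(578) = 2, so a_0 = ... = a_1 = 0. Factor out: x = 17^2 · u with u = 2 a unit in ℤ_17. Expand u iteratively via a_{v+i} = u_i mod 17, u_{i+1} = (u_i − a_{v+i})/17:
  u_0 = 2;  a_2 = 2;  u_1 = (u_0 − 2)/17 = 0
  u_1 = 0;  a_3 = 0;  u_2 = (u_1 − 0)/17 = 0
  u_2 = 0;  a_4 = 0;  u_3 = (u_2 − 0)/17 = 0
  u_3 = 0;  a_5 = 0;  u_4 = (u_3 − 0)/17 = 0
Digits: (0, 0, 2, 0, 0, 0).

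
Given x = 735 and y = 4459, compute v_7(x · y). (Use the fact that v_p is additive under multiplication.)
v_7(3277365) = 5

v_p(x) = 2 (factor: 735 = 7^2 · 15); v_p(y) = 3 (factor: 4459 = 7^3 · 13). Additivity: v_p(xy) = v_p(x) + v_p(y) = 2 + 3 = 5. (Direct check: xy = 3277365 = 7^5 · (195).)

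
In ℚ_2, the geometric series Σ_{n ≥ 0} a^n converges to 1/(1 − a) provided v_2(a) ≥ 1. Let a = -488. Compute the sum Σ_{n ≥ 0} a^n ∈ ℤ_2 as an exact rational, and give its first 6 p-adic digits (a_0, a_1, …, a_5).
Σ a^n = 1/(1 − a) = 1/489;  first 6 digits = (1, 0, 0, 1, 1, 0)

v_2(a) = 3 ≥ 1, so the series converges in ℤ_2 to 1/(1 − a) = 1/(1 − (-488)) = 1/489. Expand this rational in ℤ_2: compute digits iteratively via d_i = x_i mod 2, x_{i+1} = (x_i − d_i)/2. The first 6 digits are (1, 0, 0, 1, 1, 0).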